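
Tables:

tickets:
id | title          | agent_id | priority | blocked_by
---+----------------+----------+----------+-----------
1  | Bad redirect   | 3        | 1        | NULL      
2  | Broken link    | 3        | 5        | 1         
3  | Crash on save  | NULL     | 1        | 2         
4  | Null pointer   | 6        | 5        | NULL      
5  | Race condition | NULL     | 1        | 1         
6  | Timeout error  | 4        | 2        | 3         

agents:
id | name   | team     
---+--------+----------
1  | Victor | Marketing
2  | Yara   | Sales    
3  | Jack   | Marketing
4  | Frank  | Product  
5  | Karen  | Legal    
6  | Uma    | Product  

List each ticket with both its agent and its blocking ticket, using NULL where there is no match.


Two LEFT JOINs from the same base table tickets: one to agents via agent_id, one to tickets itself via blocked_by. Both are LEFT so every ticket is preserved.
Match against agents:
  - ticket 1 (Bad redirect): agent_id=3 -> matches Jack
  - ticket 2 (Broken link): agent_id=3 -> matches Jack
  - ticket 3 (Crash on save): agent_id=NULL, no match -> kept with NULL
  - ticket 4 (Null pointer): agent_id=6 -> matches Uma
  - ticket 5 (Race condition): agent_id=NULL, no match -> kept with NULL
  - ticket 6 (Timeout error): agent_id=4 -> matches Frank
Match against tickets (self):
  - ticket 1 (Bad redirect): blocked_by=NULL -> NULL
  - ticket 2 (Broken link): blocked_by=1 -> Bad redirect
  - ticket 3 (Crash on save): blocked_by=2 -> Broken link
  - ticket 4 (Null pointer): blocked_by=NULL -> NULL
  - ticket 5 (Race condition): blocked_by=1 -> Bad redirect
  - ticket 6 (Timeout error): blocked_by=3 -> Crash on save

SQL:
SELECT a.title, b.name AS agent, c.title AS blocked_by
FROM tickets a
LEFT JOIN agents b ON a.agent_id = b.id
LEFT JOIN tickets c ON a.blocked_by = c.id

Result:
title          | agent | blocked_by   
---------------+-------+--------------
Bad redirect   | Jack  | NULL         
Broken link    | Jack  | Bad redirect 
Crash on save  | NULL  | Broken link  
Null pointer   | Uma   | NULL         
Race condition | NULL  | Bad redirect 
Timeout error  | Frank | Crash on save


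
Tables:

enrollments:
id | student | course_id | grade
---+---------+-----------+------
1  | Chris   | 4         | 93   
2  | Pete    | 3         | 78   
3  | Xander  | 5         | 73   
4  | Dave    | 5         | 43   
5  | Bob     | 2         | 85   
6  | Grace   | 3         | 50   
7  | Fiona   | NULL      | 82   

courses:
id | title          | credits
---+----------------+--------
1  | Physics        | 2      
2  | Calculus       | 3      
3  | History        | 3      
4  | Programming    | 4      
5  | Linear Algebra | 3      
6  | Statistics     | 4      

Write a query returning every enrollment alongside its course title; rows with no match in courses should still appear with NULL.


LEFT JOIN keeps every row from enrollments (the left table); where course_id has no match in courses, the course columns become NULL. Walk through each enrollment:
  - enrollment 1 (Chris): course_id=4 -> matches Programming
  - enrollment 2 (Pete): course_id=3 -> matches History
  - enrollment 3 (Xander): course_id=5 -> matches Linear Algebra
  - enrollment 4 (Dave): course_id=5 -> matches Linear Algebra
  - enrollment 5 (Bob): course_id=2 -> matches Calculus
  - enrollment 6 (Grace): course_id=3 -> matches History
  - enrollment 7 (Fiona): course_id=NULL, no match -> kept with NULL
All 7 rows appear; 1 has NULL course.

SQL:
SELECT a.student, b.title AS course
FROM enrollments a
LEFT JOIN courses b ON a.course_id = b.id

Result:
student | course        
--------+---------------
Chris   | Programming   
Pete    | History       
Xander  | Linear Algebra
Dave    | Linear Algebra
Bob     | Calculus      
Grace   | History       
Fiona   | NULL          


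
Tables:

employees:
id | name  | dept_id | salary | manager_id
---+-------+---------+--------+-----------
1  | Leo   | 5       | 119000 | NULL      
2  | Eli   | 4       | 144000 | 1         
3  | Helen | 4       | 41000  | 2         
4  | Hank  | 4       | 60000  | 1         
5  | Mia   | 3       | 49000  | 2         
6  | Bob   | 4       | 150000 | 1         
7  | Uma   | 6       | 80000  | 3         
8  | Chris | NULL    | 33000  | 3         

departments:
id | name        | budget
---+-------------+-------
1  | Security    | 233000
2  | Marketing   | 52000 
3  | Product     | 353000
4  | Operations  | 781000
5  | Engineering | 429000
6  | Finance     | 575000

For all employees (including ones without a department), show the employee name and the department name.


LEFT JOIN keeps every row from employees (the left table); where dept_id has no match in departments, the department columns become NULL. Walk through each employee:
  - employee 1 (Leo): dept_id=5 -> matches Engineering
  - employee 2 (Eli): dept_id=4 -> matches Operations
  - employee 3 (Helen): dept_id=4 -> matches Operations
  - employee 4 (Hank): dept_id=4 -> matches Operations
  - employee 5 (Mia): dept_id=3 -> matches Product
  - employee 6 (Bob): dept_id=4 -> matches Operations
  - employee 7 (Uma): dept_id=6 -> matches Finance
  - employee 8 (Chris): dept_id=NULL, no match -> kept with NULL
All 8 rows appear; 1 has NULL department.

SQL:
SELECT a.name, b.name AS department
FROM employees a
LEFT JOIN departments b ON a.dept_id = b.id

Result:
name  | department 
------+------------
Leo   | Engineering
Eli   | Operations 
Helen | Operations 
Hank  | Operations 
Mia   | Product    
Bob   | Operations 
Uma   | Finance    
Chris | NULL       


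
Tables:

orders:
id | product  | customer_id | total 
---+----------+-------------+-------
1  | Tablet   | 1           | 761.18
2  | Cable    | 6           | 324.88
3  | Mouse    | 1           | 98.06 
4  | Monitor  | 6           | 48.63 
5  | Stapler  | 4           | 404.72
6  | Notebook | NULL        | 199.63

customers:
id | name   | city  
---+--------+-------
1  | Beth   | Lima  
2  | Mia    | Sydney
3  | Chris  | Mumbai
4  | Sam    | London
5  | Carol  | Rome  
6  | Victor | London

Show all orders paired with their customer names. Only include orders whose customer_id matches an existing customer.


INNER JOIN keeps only orders rows whose customer_id matches an id in customers. Walk through each order:
  - order 1 (Tablet): customer_id=1 -> matches Beth
  - order 2 (Cable): customer_id=6 -> matches Victor
  - order 3 (Mouse): customer_id=1 -> matches Beth
  - order 4 (Monitor): customer_id=6 -> matches Victor
  - order 5 (Stapler): customer_id=4 -> matches Sam
  - order 6 (Notebook): customer_id=NULL, no match -> dropped
So 1 of 6 rows is dropped.

SQL:
SELECT a.product, b.name AS customer
FROM orders a
INNER JOIN customers b ON a.customer_id = b.id

Result:
product | customer
--------+---------
Tablet  | Beth    
Cable   | Victor  
Mouse   | Beth    
Monitor | Victor  
Stapler | Sam     


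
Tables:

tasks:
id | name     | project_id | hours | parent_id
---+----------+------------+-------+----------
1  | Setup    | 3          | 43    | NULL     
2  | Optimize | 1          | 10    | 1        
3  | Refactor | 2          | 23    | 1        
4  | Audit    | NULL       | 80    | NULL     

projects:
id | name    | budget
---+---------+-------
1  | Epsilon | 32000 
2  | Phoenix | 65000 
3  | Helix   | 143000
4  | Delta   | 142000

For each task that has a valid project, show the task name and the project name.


INNER JOIN keeps only tasks rows whose project_id matches an id in projects. Walk through each task:
  - task 1 (Setup): project_id=3 -> matches Helix
  - task 2 (Optimize): project_id=1 -> matches Epsilon
  - task 3 (Refactor): project_id=2 -> matches Phoenix
  - task 4 (Audit): project_id=NULL, no match -> dropped
So 1 of 4 rows is dropped.

SQL:
SELECT a.name, b.name AS project
FROM tasks a
INNER JOIN projects b ON a.project_id = b.id

Result:
name     | project
---------+--------
Setup    | Helix  
Optimize | Epsilon
Refactor | Phoenix


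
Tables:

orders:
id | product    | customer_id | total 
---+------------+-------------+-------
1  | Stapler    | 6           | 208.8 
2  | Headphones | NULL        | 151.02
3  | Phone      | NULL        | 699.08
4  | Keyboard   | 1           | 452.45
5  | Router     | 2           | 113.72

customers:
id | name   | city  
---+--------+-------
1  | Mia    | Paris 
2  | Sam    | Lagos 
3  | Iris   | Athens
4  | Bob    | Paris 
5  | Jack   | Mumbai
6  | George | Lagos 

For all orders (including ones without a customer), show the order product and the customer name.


LEFT JOIN keeps every row from orders (the left table); where customer_id has no match in customers, the customer columns become NULL. Walk through each order:
  - order 1 (Stapler): customer_id=6 -> matches George
  - order 2 (Headphones): customer_id=NULL, no match -> kept with NULL
  - order 3 (Phone): customer_id=NULL, no match -> kept with NULL
  - order 4 (Keyboard): customer_id=1 -> matches Mia
  - order 5 (Router): customer_id=2 -> matches Sam
All 5 rows appear; 2 have NULL customer.

SQL:
SELECT a.product, b.name AS customer
FROM orders a
LEFT JOIN customers b ON a.customer_id = b.id

Result:
product    | customer
-----------+---------
Stapler    | George  
Headphones | NULL    
Phone      | NULL    
Keyboard   | Mia     
Router     | Sam     


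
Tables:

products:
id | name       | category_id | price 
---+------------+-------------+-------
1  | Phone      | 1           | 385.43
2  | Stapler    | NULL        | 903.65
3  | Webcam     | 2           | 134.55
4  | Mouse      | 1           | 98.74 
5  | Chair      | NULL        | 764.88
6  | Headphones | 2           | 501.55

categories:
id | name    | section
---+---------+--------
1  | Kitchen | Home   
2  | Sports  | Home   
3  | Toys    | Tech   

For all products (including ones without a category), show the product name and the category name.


LEFT JOIN keeps every row from products (the left table); where category_id has no match in categories, the category columns become NULL. Walk through each product:
  - product 1 (Phone): category_id=1 -> matches Kitchen
  - product 2 (Stapler): category_id=NULL, no match -> kept with NULL
  - product 3 (Webcam): category_id=2 -> matches Sports
  - product 4 (Mouse): category_id=1 -> matches Kitchen
  - product 5 (Chair): category_id=NULL, no match -> kept with NULL
  - product 6 (Headphones): category_id=2 -> matches Sports
All 6 rows appear; 2 have NULL category.

SQL:
SELECT a.name, b.name AS category
FROM products a
LEFT JOIN categories b ON a.category_id = b.id

Result:
name       | category
-----------+---------
Phone      | Kitchen 
Stapler    | NULL    
Webcam     | Sports  
Mouse      | Kitchen 
Chair      | NULL    
Headphones | Sports  


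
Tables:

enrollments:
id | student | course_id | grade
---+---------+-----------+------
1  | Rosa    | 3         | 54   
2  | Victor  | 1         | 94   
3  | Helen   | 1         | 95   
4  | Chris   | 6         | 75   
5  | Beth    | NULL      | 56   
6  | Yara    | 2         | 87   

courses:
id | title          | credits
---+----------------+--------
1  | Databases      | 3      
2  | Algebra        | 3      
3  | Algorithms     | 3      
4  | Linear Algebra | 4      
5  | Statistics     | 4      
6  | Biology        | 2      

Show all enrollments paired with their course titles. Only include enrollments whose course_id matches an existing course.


INNER JOIN keeps only enrollments rows whose course_id matches an id in courses. Walk through each enrollment:
  - enrollment 1 (Rosa): course_id=3 -> matches Algorithms
  - enrollment 2 (Victor): course_id=1 -> matches Databases
  - enrollment 3 (Helen): course_id=1 -> matches Databases
  - enrollment 4 (Chris): course_id=6 -> matches Biology
  - enrollment 5 (Beth): course_id=NULL, no match -> dropped
  - enrollment 6 (Yara): course_id=2 -> matches Algebra
So 1 of 6 rows is dropped.

SQL:
SELECT a.student, b.title AS course
FROM enrollments a
INNER JOIN courses b ON a.course_id = b.id

Result:
student | course    
--------+-----------
Rosa    | Algorithms
Victor  | Databases 
Helen   | Databases 
Chris   | Biology   
Yara    | Algebra   


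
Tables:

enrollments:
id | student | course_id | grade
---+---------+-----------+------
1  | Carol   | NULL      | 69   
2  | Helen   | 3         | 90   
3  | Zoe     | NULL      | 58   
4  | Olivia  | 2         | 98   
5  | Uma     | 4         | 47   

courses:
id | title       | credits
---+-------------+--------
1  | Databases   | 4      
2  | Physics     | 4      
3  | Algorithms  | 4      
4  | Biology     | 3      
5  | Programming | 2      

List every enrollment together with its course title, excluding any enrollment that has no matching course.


INNER JOIN keeps only enrollments rows whose course_id matches an id in courses. Walk through each enrollment:
  - enrollment 1 (Carol): course_id=NULL, no match -> dropped
  - enrollment 2 (Helen): course_id=3 -> matches Algorithms
  - enrollment 3 (Zoe): course_id=NULL, no match -> dropped
  - enrollment 4 (Olivia): course_id=2 -> matches Physics
  - enrollment 5 (Uma): course_id=4 -> matches Biology
So 2 of 5 rows are dropped.

SQL:
SELECT a.student, b.title AS course
FROM enrollments a
INNER JOIN courses b ON a.course_id = b.id

Result:
student | course    
--------+-----------
Helen   | Algorithms
Olivia  | Physics   
Uma     | Biology   


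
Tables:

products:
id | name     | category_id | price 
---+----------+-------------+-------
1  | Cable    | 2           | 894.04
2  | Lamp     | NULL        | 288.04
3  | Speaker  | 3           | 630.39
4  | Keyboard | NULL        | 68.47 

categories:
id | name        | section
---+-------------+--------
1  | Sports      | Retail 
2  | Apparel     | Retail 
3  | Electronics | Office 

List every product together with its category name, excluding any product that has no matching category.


INNER JOIN keeps only products rows whose category_id matches an id in categories. Walk through each product:
  - product 1 (Cable): category_id=2 -> matches Apparel
  - product 2 (Lamp): category_id=NULL, no match -> dropped
  - product 3 (Speaker): category_id=3 -> matches Electronics
  - product 4 (Keyboard): category_id=NULL, no match -> dropped
So 2 of 4 rows are dropped.

SQL:
SELECT a.name, b.name AS category
FROM products a
INNER JOIN categories b ON a.category_id = b.id

Result:
name    | category   
--------+------------
Cable   | Apparel    
Speaker | Electronics


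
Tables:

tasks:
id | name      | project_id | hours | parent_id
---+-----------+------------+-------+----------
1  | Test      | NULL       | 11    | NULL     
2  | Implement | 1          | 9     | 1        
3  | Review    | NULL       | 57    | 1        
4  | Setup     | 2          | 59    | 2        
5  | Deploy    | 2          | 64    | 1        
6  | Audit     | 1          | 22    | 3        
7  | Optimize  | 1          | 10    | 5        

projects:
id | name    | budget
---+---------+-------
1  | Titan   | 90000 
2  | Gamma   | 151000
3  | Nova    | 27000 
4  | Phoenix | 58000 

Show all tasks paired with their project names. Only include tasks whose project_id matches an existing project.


INNER JOIN keeps only tasks rows whose project_id matches an id in projects. Walk through each task:
  - task 1 (Test): project_id=NULL, no match -> dropped
  - task 2 (Implement): project_id=1 -> matches Titan
  - task 3 (Review): project_id=NULL, no match -> dropped
  - task 4 (Setup): project_id=2 -> matches Gamma
  - task 5 (Deploy): project_id=2 -> matches Gamma
  - task 6 (Audit): project_id=1 -> matches Titan
  - task 7 (Optimize): project_id=1 -> matches Titan
So 2 of 7 rows are dropped.

SQL:
SELECT a.name, b.name AS project
FROM tasks a
INNER JOIN projects b ON a.project_id = b.id

Result:
name      | project
----------+--------
Implement | Titan  
Setup     | Gamma  
Deploy    | Gamma  
Audit     | Titan  
Optimize  | Titan  


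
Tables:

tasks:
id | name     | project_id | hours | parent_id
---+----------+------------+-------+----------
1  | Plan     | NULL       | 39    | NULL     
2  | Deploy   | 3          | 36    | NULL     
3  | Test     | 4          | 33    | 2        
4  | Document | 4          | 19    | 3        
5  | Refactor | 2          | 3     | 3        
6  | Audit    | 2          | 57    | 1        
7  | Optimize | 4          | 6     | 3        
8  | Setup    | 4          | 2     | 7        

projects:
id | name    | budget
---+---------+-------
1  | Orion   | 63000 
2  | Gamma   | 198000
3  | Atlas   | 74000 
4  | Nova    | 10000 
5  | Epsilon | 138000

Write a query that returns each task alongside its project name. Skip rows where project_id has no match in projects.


INNER JOIN keeps only tasks rows whose project_id matches an id in projects. Walk through each task:
  - task 1 (Plan): project_id=NULL, no match -> dropped
  - task 2 (Deploy): project_id=3 -> matches Atlas
  - task 3 (Test): project_id=4 -> matches Nova
  - task 4 (Document): project_id=4 -> matches Nova
  - task 5 (Refactor): project_id=2 -> matches Gamma
  - task 6 (Audit): project_id=2 -> matches Gamma
  - task 7 (Optimize): project_id=4 -> matches Nova
  - task 8 (Setup): project_id=4 -> matches Nova
So 1 of 8 rows is dropped.

SQL:
SELECT a.name, b.name AS project
FROM tasks a
INNER JOIN projects b ON a.project_id = b.id

Result:
name     | project
---------+--------
Deploy   | Atlas  
Test     | Nova   
Document | Nova   
Refactor | Gamma  
Audit    | Gamma  
Optimize | Nova   
Setup    | Nova   


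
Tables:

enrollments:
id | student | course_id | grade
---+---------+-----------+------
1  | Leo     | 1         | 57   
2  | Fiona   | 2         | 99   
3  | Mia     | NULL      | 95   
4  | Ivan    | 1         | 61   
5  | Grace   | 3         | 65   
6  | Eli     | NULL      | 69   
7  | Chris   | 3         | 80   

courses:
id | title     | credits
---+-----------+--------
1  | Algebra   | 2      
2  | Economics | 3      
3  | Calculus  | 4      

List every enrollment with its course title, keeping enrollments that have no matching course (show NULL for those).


LEFT JOIN keeps every row from enrollments (the left table); where course_id has no match in courses, the course columns become NULL. Walk through each enrollment:
  - enrollment 1 (Leo): course_id=1 -> matches Algebra
  - enrollment 2 (Fiona): course_id=2 -> matches Economics
  - enrollment 3 (Mia): course_id=NULL, no match -> kept with NULL
  - enrollment 4 (Ivan): course_id=1 -> matches Algebra
  - enrollment 5 (Grace): course_id=3 -> matches Calculus
  - enrollment 6 (Eli): course_id=NULL, no match -> kept with NULL
  - enrollment 7 (Chris): course_id=3 -> matches Calculus
All 7 rows appear; 2 have NULL course.

SQL:
SELECT a.student, b.title AS course
FROM enrollments a
LEFT JOIN courses b ON a.course_id = b.id

Result:
student | course   
--------+----------
Leo     | Algebra  
Fiona   | Economics
Mia     | NULL     
Ivan    | Algebra  
Grace   | Calculus 
Eli     | NULL     
Chris   | Calculus 


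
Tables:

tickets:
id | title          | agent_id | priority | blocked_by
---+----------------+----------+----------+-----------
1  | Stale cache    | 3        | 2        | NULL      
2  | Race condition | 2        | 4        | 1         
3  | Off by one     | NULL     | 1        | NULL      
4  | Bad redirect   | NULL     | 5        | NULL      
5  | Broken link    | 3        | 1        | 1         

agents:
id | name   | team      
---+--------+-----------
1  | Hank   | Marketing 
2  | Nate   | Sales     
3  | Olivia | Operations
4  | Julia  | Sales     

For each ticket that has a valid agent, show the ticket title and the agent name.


INNER JOIN keeps only tickets rows whose agent_id matches an id in agents. Walk through each ticket:
  - ticket 1 (Stale cache): agent_id=3 -> matches Olivia
  - ticket 2 (Race condition): agent_id=2 -> matches Nate
  - ticket 3 (Off by one): agent_id=NULL, no match -> dropped
  - ticket 4 (Bad redirect): agent_id=NULL, no match -> dropped
  - ticket 5 (Broken link): agent_id=3 -> matches Olivia
So 2 of 5 rows are dropped.

SQL:
SELECT a.title, b.name AS agent
FROM tickets a
INNER JOIN agents b ON a.agent_id = b.id

Result:
title          | agent 
---------------+-------
Stale cache    | Olivia
Race condition | Nate  
Broken link    | Olivia


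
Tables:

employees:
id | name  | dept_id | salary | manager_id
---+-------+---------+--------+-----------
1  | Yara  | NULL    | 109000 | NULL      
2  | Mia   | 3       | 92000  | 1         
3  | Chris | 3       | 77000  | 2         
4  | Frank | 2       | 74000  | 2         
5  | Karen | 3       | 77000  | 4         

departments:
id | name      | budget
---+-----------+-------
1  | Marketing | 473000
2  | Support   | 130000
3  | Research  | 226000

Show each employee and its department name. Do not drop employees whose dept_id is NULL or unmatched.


LEFT JOIN keeps every row from employees (the left table); where dept_id has no match in departments, the department columns become NULL. Walk through each employee:
  - employee 1 (Yara): dept_id=NULL, no match -> kept with NULL
  - employee 2 (Mia): dept_id=3 -> matches Research
  - employee 3 (Chris): dept_id=3 -> matches Research
  - employee 4 (Frank): dept_id=2 -> matches Support
  - employee 5 (Karen): dept_id=3 -> matches Research
All 5 rows appear; 1 has NULL department.

SQL:
SELECT a.name, b.name AS department
FROM employees a
LEFT JOIN departments b ON a.dept_id = b.id

Result:
name  | department
------+-----------
Yara  | NULL      
Mia   | Research  
Chris | Research  
Frank | Support   
Karen | Research  


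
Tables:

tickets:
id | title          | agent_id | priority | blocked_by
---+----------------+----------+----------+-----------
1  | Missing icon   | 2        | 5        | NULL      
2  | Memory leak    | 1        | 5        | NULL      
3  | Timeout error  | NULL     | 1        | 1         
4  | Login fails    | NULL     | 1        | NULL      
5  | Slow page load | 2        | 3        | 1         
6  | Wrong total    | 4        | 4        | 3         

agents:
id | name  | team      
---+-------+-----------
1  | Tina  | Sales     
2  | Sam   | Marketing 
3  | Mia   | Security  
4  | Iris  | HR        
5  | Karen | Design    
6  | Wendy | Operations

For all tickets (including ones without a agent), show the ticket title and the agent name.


LEFT JOIN keeps every row from tickets (the left table); where agent_id has no match in agents, the agent columns become NULL. Walk through each ticket:
  - ticket 1 (Missing icon): agent_id=2 -> matches Sam
  - ticket 2 (Memory leak): agent_id=1 -> matches Tina
  - ticket 3 (Timeout error): agent_id=NULL, no match -> kept with NULL
  - ticket 4 (Login fails): agent_id=NULL, no match -> kept with NULL
  - ticket 5 (Slow page load): agent_id=2 -> matches Sam
  - ticket 6 (Wrong total): agent_id=4 -> matches Iris
All 6 rows appear; 2 have NULL agent.

SQL:
SELECT a.title, b.name AS agent
FROM tickets a
LEFT JOIN agents b ON a.agent_id = b.id

Result:
title          | agent
---------------+------
Missing icon   | Sam  
Memory leak    | Tina 
Timeout error  | NULL 
Login fails    | NULL 
Slow page load | Sam  
Wrong total    | Iris 


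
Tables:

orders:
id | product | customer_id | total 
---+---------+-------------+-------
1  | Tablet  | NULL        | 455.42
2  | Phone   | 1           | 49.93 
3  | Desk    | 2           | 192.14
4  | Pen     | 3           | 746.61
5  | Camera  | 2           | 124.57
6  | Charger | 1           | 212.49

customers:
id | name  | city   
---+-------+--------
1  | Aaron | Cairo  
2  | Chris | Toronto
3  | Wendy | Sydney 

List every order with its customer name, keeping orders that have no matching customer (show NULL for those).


LEFT JOIN keeps every row from orders (the left table); where customer_id has no match in customers, the customer columns become NULL. Walk through each order:
  - order 1 (Tablet): customer_id=NULL, no match -> kept with NULL
  - order 2 (Phone): customer_id=1 -> matches Aaron
  - order 3 (Desk): customer_id=2 -> matches Chris
  - order 4 (Pen): customer_id=3 -> matches Wendy
  - order 5 (Camera): customer_id=2 -> matches Chris
  - order 6 (Charger): customer_id=1 -> matches Aaron
All 6 rows appear; 1 has NULL customer.

SQL:
SELECT a.product, b.name AS customer
FROM orders a
LEFT JOIN customers b ON a.customer_id = b.id

Result:
product | customer
--------+---------
Tablet  | NULL    
Phone   | Aaron   
Desk    | Chris   
Pen     | Wendy   
Camera  | Chris   
Charger | Aaron   


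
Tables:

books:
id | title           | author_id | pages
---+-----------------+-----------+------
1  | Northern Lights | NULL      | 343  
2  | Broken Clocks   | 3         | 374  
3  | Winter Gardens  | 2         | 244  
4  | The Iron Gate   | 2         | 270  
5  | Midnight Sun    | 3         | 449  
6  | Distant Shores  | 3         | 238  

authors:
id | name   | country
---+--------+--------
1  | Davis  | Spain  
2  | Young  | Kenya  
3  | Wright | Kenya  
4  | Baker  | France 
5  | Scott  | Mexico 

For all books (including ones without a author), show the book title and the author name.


LEFT JOIN keeps every row from books (the left table); where author_id has no match in authors, the author columns become NULL. Walk through each book:
  - book 1 (Northern Lights): author_id=NULL, no match -> kept with NULL
  - book 2 (Broken Clocks): author_id=3 -> matches Wright
  - book 3 (Winter Gardens): author_id=2 -> matches Young
  - book 4 (The Iron Gate): author_id=2 -> matches Young
  - book 5 (Midnight Sun): author_id=3 -> matches Wright
  - book 6 (Distant Shores): author_id=3 -> matches Wright
All 6 rows appear; 1 has NULL author.

SQL:
SELECT a.title, b.name AS author
FROM books a
LEFT JOIN authors b ON a.author_id = b.id

Result:
title           | author
----------------+-------
Northern Lights | NULL  
Broken Clocks   | Wright
Winter Gardens  | Young 
The Iron Gate   | Young 
Midnight Sun    | Wright
Distant Shores  | Wright


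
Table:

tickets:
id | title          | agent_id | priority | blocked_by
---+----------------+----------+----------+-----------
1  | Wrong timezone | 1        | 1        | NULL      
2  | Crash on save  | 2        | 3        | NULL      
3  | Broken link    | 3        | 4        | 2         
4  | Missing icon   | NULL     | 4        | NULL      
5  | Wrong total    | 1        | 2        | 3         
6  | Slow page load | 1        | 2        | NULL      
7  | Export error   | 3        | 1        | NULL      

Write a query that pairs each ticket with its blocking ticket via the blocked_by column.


This is a self-join: tickets is joined to a second copy of itself, matching each row's blocked_by to another row's id. Use LEFT JOIN so rows with blocked_by=NULL are kept.
  - ticket 1 (Wrong timezone): blocked_by=NULL -> NULL
  - ticket 2 (Crash on save): blocked_by=NULL -> NULL
  - ticket 3 (Broken link): blocked_by=2 -> Crash on save
  - ticket 4 (Missing icon): blocked_by=NULL -> NULL
  - ticket 5 (Wrong total): blocked_by=3 -> Broken link
  - ticket 6 (Slow page load): blocked_by=NULL -> NULL
  - ticket 7 (Export error): blocked_by=NULL -> NULL

SQL:
SELECT a.title AS item, b.title AS blocked_by
FROM tickets a
LEFT JOIN tickets b ON a.blocked_by = b.id

Result:
item           | blocked_by   
---------------+--------------
Wrong timezone | NULL         
Crash on save  | NULL         
Broken link    | Crash on save
Missing icon   | NULL         
Wrong total    | Broken link  
Slow page load | NULL         
Export error   | NULL         


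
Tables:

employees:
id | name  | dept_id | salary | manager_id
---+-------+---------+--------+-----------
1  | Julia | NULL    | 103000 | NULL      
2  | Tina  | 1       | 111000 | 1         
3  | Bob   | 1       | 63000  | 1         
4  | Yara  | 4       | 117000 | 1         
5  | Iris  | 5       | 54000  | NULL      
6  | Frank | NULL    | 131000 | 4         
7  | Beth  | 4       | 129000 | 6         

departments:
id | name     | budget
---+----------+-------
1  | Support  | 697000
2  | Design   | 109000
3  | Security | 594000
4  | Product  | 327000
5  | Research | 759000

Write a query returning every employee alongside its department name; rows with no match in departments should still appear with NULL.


LEFT JOIN keeps every row from employees (the left table); where dept_id has no match in departments, the department columns become NULL. Walk through each employee:
  - employee 1 (Julia): dept_id=NULL, no match -> kept with NULL
  - employee 2 (Tina): dept_id=1 -> matches Support
  - employee 3 (Bob): dept_id=1 -> matches Support
  - employee 4 (Yara): dept_id=4 -> matches Product
  - employee 5 (Iris): dept_id=5 -> matches Research
  - employee 6 (Frank): dept_id=NULL, no match -> kept with NULL
  - employee 7 (Beth): dept_id=4 -> matches Product
All 7 rows appear; 2 have NULL department.

SQL:
SELECT a.name, b.name AS department
FROM employees a
LEFT JOIN departments b ON a.dept_id = b.id

Result:
name  | department
------+-----------
Julia | NULL      
Tina  | Support   
Bob   | Support   
Yara  | Product   
Iris  | Research  
Frank | NULL      
Beth  | Product   


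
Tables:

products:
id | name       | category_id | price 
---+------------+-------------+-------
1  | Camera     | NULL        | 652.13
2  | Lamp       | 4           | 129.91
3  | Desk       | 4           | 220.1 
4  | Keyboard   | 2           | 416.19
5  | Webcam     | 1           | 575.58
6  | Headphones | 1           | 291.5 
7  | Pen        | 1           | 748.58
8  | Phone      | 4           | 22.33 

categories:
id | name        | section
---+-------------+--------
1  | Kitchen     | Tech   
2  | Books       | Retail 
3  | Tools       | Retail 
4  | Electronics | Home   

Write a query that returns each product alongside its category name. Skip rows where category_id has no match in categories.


INNER JOIN keeps only products rows whose category_id matches an id in categories. Walk through each product:
  - product 1 (Camera): category_id=NULL, no match -> dropped
  - product 2 (Lamp): category_id=4 -> matches Electronics
  - product 3 (Desk): category_id=4 -> matches Electronics
  - product 4 (Keyboard): category_id=2 -> matches Books
  - product 5 (Webcam): category_id=1 -> matches Kitchen
  - product 6 (Headphones): category_id=1 -> matches Kitchen
  - product 7 (Pen): category_id=1 -> matches Kitchen
  - product 8 (Phone): category_id=4 -> matches Electronics
So 1 of 8 rows is dropped.

SQL:
SELECT a.name, b.name AS category
FROM products a
INNER JOIN categories b ON a.category_id = b.id

Result:
name       | category   
-----------+------------
Lamp       | Electronics
Desk       | Electronics
Keyboard   | Books      
Webcam     | Kitchen    
Headphones | Kitchen    
Pen        | Kitchen    
Phone      | Electronics


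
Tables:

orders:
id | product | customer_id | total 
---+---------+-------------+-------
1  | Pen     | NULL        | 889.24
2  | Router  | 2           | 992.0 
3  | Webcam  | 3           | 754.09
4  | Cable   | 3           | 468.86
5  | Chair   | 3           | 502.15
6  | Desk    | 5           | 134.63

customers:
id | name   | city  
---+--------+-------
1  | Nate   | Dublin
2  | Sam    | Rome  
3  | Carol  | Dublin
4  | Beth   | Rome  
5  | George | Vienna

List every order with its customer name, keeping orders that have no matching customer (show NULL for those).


LEFT JOIN keeps every row from orders (the left table); where customer_id has no match in customers, the customer columns become NULL. Walk through each order:
  - order 1 (Pen): customer_id=NULL, no match -> kept with NULL
  - order 2 (Router): customer_id=2 -> matches Sam
  - order 3 (Webcam): customer_id=3 -> matches Carol
  - order 4 (Cable): customer_id=3 -> matches Carol
  - order 5 (Chair): customer_id=3 -> matches Carol
  - order 6 (Desk): customer_id=5 -> matches George
All 6 rows appear; 1 has NULL customer.

SQL:
SELECT a.product, b.name AS customer
FROM orders a
LEFT JOIN customers b ON a.customer_id = b.id

Result:
product | customer
--------+---------
Pen     | NULL    
Router  | Sam     
Webcam  | Carol   
Cable   | Carol   
Chair   | Carol   
Desk    | George  


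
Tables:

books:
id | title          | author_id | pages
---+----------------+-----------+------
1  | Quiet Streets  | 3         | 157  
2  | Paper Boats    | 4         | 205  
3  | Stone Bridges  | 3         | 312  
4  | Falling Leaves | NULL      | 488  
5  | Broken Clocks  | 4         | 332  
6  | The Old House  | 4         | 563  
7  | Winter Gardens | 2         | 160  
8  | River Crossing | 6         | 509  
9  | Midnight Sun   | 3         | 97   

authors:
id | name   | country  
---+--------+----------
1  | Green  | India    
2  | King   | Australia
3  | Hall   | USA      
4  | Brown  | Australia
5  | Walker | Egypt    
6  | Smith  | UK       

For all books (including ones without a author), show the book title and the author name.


LEFT JOIN keeps every row from books (the left table); where author_id has no match in authors, the author columns become NULL. Walk through each book:
  - book 1 (Quiet Streets): author_id=3 -> matches Hall
  - book 2 (Paper Boats): author_id=4 -> matches Brown
  - book 3 (Stone Bridges): author_id=3 -> matches Hall
  - book 4 (Falling Leaves): author_id=NULL, no match -> kept with NULL
  - book 5 (Broken Clocks): author_id=4 -> matches Brown
  - book 6 (The Old House): author_id=4 -> matches Brown
  - book 7 (Winter Gardens): author_id=2 -> matches King
  - book 8 (River Crossing): author_id=6 -> matches Smith
  - book 9 (Midnight Sun): author_id=3 -> matches Hall
All 9 rows appear; 1 has NULL author.

SQL:
SELECT a.title, b.name AS author
FROM books a
LEFT JOIN authors b ON a.author_id = b.id

Result:
title          | author
---------------+-------
Quiet Streets  | Hall  
Paper Boats    | Brown 
Stone Bridges  | Hall  
Falling Leaves | NULL  
Broken Clocks  | Brown 
The Old House  | Brown 
Winter Gardens | King  
River Crossing | Smith 
Midnight Sun   | Hall  


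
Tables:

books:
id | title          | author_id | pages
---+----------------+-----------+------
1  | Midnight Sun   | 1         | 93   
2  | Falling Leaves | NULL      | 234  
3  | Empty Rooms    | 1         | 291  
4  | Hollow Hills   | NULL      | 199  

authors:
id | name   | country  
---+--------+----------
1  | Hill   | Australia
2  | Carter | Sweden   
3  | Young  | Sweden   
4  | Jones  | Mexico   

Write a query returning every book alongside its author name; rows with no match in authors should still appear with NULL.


LEFT JOIN keeps every row from books (the left table); where author_id has no match in authors, the author columns become NULL. Walk through each book:
  - book 1 (Midnight Sun): author_id=1 -> matches Hill
  - book 2 (Falling Leaves): author_id=NULL, no match -> kept with NULL
  - book 3 (Empty Rooms): author_id=1 -> matches Hill
  - book 4 (Hollow Hills): author_id=NULL, no match -> kept with NULL
All 4 rows appear; 2 have NULL author.

SQL:
SELECT a.title, b.name AS author
FROM books a
LEFT JOIN authors b ON a.author_id = b.id

Result:
title          | author
---------------+-------
Midnight Sun   | Hill  
Falling Leaves | NULL  
Empty Rooms    | Hill  
Hollow Hills   | NULL  


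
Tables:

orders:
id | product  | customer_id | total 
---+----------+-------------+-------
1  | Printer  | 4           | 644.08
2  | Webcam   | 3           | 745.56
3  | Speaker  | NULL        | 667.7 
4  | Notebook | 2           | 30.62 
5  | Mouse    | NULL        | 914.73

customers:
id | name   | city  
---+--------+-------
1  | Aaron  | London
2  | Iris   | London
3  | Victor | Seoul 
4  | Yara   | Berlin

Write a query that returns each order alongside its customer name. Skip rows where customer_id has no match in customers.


INNER JOIN keeps only orders rows whose customer_id matches an id in customers. Walk through each order:
  - order 1 (Printer): customer_id=4 -> matches Yara
  - order 2 (Webcam): customer_id=3 -> matches Victor
  - order 3 (Speaker): customer_id=NULL, no match -> dropped
  - order 4 (Notebook): customer_id=2 -> matches Iris
  - order 5 (Mouse): customer_id=NULL, no match -> dropped
So 2 of 5 rows are dropped.

SQL:
SELECT a.product, b.name AS customer
FROM orders a
INNER JOIN customers b ON a.customer_id = b.id

Result:
product  | customer
---------+---------
Printer  | Yara    
Webcam   | Victor  
Notebook | Iris    


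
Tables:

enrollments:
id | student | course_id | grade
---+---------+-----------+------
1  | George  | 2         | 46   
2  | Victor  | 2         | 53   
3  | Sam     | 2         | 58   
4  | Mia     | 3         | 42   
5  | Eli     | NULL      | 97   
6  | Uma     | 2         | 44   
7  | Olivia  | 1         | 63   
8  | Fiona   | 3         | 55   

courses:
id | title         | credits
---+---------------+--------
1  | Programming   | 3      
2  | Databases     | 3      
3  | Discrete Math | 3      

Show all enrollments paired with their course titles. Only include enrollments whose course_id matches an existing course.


INNER JOIN keeps only enrollments rows whose course_id matches an id in courses. Walk through each enrollment:
  - enrollment 1 (George): course_id=2 -> matches Databases
  - enrollment 2 (Victor): course_id=2 -> matches Databases
  - enrollment 3 (Sam): course_id=2 -> matches Databases
  - enrollment 4 (Mia): course_id=3 -> matches Discrete Math
  - enrollment 5 (Eli): course_id=NULL, no match -> dropped
  - enrollment 6 (Uma): course_id=2 -> matches Databases
  - enrollment 7 (Olivia): course_id=1 -> matches Programming
  - enrollment 8 (Fiona): course_id=3 -> matches Discrete Math
So 1 of 8 rows is dropped.

SQL:
SELECT a.student, b.title AS course
FROM enrollments a
INNER JOIN courses b ON a.course_id = b.id

Result:
student | course       
--------+--------------
George  | Databases    
Victor  | Databases    
Sam     | Databases    
Mia     | Discrete Math
Uma     | Databases    
Olivia  | Programming  
Fiona   | Discrete Math


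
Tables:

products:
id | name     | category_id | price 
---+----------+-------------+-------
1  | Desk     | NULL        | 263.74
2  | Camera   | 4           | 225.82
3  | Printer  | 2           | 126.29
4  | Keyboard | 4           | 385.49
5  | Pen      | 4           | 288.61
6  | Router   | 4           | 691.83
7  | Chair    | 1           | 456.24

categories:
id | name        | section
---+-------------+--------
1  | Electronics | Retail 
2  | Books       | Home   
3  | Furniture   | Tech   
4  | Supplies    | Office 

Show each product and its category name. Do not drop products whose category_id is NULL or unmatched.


LEFT JOIN keeps every row from products (the left table); where category_id has no match in categories, the category columns become NULL. Walk through each product:
  - product 1 (Desk): category_id=NULL, no match -> kept with NULL
  - product 2 (Camera): category_id=4 -> matches Supplies
  - product 3 (Printer): category_id=2 -> matches Books
  - product 4 (Keyboard): category_id=4 -> matches Supplies
  - product 5 (Pen): category_id=4 -> matches Supplies
  - product 6 (Router): category_id=4 -> matches Supplies
  - product 7 (Chair): category_id=1 -> matches Electronics
All 7 rows appear; 1 has NULL category.

SQL:
SELECT a.name, b.name AS category
FROM products a
LEFT JOIN categories b ON a.category_id = b.id

Result:
name     | category   
---------+------------
Desk     | NULL       
Camera   | Supplies   
Printer  | Books      
Keyboard | Supplies   
Pen      | Supplies   
Router   | Supplies   
Chair    | Electronics


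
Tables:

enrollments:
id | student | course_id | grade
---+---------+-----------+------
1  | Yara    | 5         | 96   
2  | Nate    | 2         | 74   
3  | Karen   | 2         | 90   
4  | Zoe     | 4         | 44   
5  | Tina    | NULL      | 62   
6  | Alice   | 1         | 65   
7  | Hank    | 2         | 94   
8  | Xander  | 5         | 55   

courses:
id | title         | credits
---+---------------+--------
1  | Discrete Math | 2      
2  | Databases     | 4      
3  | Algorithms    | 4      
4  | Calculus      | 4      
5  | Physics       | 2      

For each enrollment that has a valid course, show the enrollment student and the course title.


INNER JOIN keeps only enrollments rows whose course_id matches an id in courses. Walk through each enrollment:
  - enrollment 1 (Yara): course_id=5 -> matches Physics
  - enrollment 2 (Nate): course_id=2 -> matches Databases
  - enrollment 3 (Karen): course_id=2 -> matches Databases
  - enrollment 4 (Zoe): course_id=4 -> matches Calculus
  - enrollment 5 (Tina): course_id=NULL, no match -> dropped
  - enrollment 6 (Alice): course_id=1 -> matches Discrete Math
  - enrollment 7 (Hank): course_id=2 -> matches Databases
  - enrollment 8 (Xander): course_id=5 -> matches Physics
So 1 of 8 rows is dropped.

SQL:
SELECT a.student, b.title AS course
FROM enrollments a
INNER JOIN courses b ON a.course_id = b.id

Result:
student | course       
--------+--------------
Yara    | Physics      
Nate    | Databases    
Karen   | Databases    
Zoe     | Calculus     
Alice   | Discrete Math
Hank    | Databases    
Xander  | Physics      
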